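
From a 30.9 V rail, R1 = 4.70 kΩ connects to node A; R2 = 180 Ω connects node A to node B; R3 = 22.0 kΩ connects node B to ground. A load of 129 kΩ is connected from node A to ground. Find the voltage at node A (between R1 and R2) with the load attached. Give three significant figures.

V ≈ 24.8 V

Below node A the series string R2+R3 = 22180 Ω sits in parallel with the 129000 Ω load: 18930 Ω.
V_A = 30.9 × 18930/(4700 + 18930) = 24.8 V.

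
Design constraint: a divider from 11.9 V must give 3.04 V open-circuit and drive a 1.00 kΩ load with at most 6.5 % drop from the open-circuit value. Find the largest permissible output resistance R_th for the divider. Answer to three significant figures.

R_th ≤ 69.5 Ω

Loading drop = R_th/(R_th + R_L) ≤ 0.0650, so R_th ≤ R_L · ε/(1−ε) = 1.00 kΩ × 0.0650/0.9350 = 69.5 Ω.
(Any R1, R2 with R2/(R1+R2) = 0.255 and R1‖R2 ≤ 69.5 Ω will meet the spec.)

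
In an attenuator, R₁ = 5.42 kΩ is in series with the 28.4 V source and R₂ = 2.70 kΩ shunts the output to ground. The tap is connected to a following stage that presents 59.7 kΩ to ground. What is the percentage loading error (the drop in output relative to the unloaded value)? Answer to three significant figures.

The divider's output (Thévenin) resistance is R₁‖R₂ = 1.802 kΩ.
Fractional drop under load = R_th/(R_th + R_L) = 1.802 / (1.802 + 59.7) = 0.02930.
So the output falls by 2.93 %.

2.93 %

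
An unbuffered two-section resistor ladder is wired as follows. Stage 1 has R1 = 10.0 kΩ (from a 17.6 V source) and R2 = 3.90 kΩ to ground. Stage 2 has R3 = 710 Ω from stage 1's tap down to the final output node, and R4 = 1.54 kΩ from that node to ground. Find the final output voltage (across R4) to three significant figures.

V_out ≈ 1.50 V

Stage 2 presents R3+R4 = 2250 Ω as a load on stage 1's tap.
Stage 1's lower leg becomes R2‖(R3+R4) = 1427 Ω, so V_mid = 17.6 × 1427/11430 = 2.198 V.
Stage 2 is itself unloaded: V_out = V_mid × R4/(R3+R4) = 2.198 × 1540/2250 = 1.50 V.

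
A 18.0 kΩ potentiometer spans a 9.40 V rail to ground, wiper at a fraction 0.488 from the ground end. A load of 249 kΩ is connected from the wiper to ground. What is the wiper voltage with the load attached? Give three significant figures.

V ≈ 4.51 V

The wiper splits the pot into (1−α)R = 9.216 kΩ above and αR = 8.784 kΩ below.
Lower section ‖ load = 8.485 kΩ.
V_wiper = 9.40 × 8.485/(9.216 + 8.485) = 4.51 V.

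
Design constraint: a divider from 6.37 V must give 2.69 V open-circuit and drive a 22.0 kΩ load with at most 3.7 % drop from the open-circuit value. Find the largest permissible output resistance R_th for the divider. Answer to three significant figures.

R_th ≤ 845 Ω

Loading drop = R_th/(R_th + R_L) ≤ 0.0370, so R_th ≤ R_L · ε/(1−ε) = 22.0 kΩ × 0.0370/0.9630 = 845 Ω.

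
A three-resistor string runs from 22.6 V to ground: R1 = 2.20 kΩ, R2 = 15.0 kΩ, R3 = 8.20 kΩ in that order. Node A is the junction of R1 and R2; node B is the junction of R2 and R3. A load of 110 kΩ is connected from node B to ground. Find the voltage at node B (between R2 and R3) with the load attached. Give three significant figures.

V ≈ 6.95 V

At node B, R3 is in parallel with the load: R3‖R_L = 7.631 kΩ.
Below node A the resistance is R2 + (R3‖R_L) = 22.63 kΩ, so V_A = 22.6 × 22.63/24.83 = 20.60 V.
Then V_B = V_A × (R3‖R_L)/(R2 + R3‖R_L) = 20.60 × 7.631/22.63 = 6.95 V.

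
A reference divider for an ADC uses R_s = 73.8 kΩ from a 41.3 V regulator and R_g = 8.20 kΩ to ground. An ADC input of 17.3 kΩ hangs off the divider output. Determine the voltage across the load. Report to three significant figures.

V_out ≈ 2.90 V

The load sits in parallel with R_g: R_g‖R_L = (8.20 × 17.3) / (8.20 + 17.3) = 5.563 kΩ.
V_out = 41.3 × 5.563 / (73.8 + 5.563) = 41.3 × 5.563/79.36 = 2.90 V.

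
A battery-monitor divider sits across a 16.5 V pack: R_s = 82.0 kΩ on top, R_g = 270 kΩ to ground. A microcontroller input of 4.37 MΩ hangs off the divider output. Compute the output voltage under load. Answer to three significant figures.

V_out ≈ 12.5 V

The load sits in parallel with R_g: R_g‖R_L = (270 × 4370) / (270 + 4370) = 254.3 kΩ.
V_out = 16.5 × 254.3 / (82.0 + 254.3) = 16.5 × 254.3/336.3 = 12.5 V.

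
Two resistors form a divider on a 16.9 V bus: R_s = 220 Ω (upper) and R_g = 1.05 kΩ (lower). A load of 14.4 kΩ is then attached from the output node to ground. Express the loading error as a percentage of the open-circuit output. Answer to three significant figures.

The divider's output (Thévenin) resistance is R_s‖R_g = 181.9 Ω.
Fractional drop under load = R_th/(R_th + R_L) = 181.9 / (181.9 + 14400) = 0.01247.
So the output falls by 1.25 %.

1.25 %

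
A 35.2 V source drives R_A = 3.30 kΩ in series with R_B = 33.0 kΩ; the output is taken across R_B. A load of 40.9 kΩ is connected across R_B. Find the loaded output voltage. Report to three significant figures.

The load sits in parallel with R_B: R_B‖R_L = (33.0 × 40.9) / (33.0 + 40.9) = 18.26 kΩ.
V_out = 35.2 × 18.26 / (3.30 + 18.26) = 35.2 × 18.26/21.56 = 29.8 V.

V_out ≈ 29.8 V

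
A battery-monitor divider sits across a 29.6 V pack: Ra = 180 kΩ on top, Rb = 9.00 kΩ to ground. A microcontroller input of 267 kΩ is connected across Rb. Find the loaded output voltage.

The load sits in parallel with Rb: Rb‖R_L = (9.00 × 267) / (9.00 + 267) = 8.707 kΩ.
V_out = 29.6 × 8.707 / (180 + 8.707) = 29.6 × 8.707/188.7 = 1.37 V.

V_out ≈ 1.37 V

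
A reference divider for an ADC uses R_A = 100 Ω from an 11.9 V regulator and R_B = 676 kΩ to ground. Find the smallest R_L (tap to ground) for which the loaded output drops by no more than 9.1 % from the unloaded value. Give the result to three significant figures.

Output resistance R_th = R_A‖R_B = (100 × 676000)/676100 = 99.99 Ω.
The fractional drop is R_th/(R_th + R_L); requiring this ≤ 0.0910 gives R_L ≥ R_th(1/0.0910 − 1) = 99.99 × 9.989 = 999 Ω.

R_L(min) ≈ 999 Ω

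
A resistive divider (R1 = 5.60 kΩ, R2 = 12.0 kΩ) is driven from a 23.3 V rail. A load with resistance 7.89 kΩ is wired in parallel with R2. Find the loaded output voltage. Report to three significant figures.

V_out ≈ 10.7 V

The load sits in parallel with R2: R2‖R_L = (12.0 × 7.89) / (12.0 + 7.89) = 4.760 kΩ.
V_out = 23.3 × 4.760 / (5.60 + 4.760) = 23.3 × 4.760/10.36 = 10.7 V.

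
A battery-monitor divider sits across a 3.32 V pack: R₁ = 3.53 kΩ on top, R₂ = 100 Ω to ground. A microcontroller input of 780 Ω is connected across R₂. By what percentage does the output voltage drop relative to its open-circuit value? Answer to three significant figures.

The divider's output (Thévenin) resistance is R₁‖R₂ = 97.25 Ω.
Fractional drop under load = R_th/(R_th + R_L) = 97.25 / (97.25 + 780) = 0.1109.
So the output falls by 11.1 %.

11.1 %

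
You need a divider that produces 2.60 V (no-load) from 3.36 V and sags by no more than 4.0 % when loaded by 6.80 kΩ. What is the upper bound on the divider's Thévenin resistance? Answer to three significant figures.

R_th ≤ 283 Ω

Loading drop = R_th/(R_th + R_L) ≤ 0.0400, so R_th ≤ R_L · ε/(1−ε) = 6.80 kΩ × 0.0400/0.9600 = 283 Ω.
(Any R1, R2 with R2/(R1+R2) = 0.774 and R1‖R2 ≤ 283 Ω will meet the spec.)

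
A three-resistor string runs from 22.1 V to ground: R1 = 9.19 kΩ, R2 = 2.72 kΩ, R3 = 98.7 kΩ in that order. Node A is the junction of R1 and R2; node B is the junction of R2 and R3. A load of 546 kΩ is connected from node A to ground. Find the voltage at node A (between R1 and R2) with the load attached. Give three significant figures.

Below node A the series string R2+R3 = 101.4 kΩ sits in parallel with the 546 kΩ load: 85.53 kΩ.
V_A = 22.1 × 85.53/(9.19 + 85.53) = 20.0 V.

V ≈ 20.0 V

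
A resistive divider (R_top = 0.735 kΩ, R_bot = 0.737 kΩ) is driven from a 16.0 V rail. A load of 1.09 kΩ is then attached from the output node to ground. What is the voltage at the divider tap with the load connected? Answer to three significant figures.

V_out ≈ 5.99 V

The load sits in parallel with R_bot: R_bot‖R_L = (737 × 1090) / (737 + 1090) = 439.7 Ω.
V_out = 16.0 × 439.7 / (735 + 439.7) = 16.0 × 439.7/1175 = 5.99 V.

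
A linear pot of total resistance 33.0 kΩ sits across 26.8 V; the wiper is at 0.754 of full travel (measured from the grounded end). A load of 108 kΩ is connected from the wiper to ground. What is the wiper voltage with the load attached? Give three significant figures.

V ≈ 19.1 V

The wiper splits the pot into (1−α)R = 8.118 kΩ above and αR = 24.88 kΩ below.
Lower section ‖ load = 20.22 kΩ.
V_wiper = 26.8 × 20.22/(8.118 + 20.22) = 19.1 V.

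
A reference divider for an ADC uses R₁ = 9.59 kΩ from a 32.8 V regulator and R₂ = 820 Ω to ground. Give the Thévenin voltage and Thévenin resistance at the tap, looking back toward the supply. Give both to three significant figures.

V_th = 2.58 V, R_th = 755 Ω

V_th is the open-circuit tap voltage: 32.8 × 820/(9590 + 820) = 2.58 V.
With the supply zeroed, R₁ and R₂ appear in parallel from the tap: R_th = R₁‖R₂ = (9590 × 820)/10410 = 755 Ω.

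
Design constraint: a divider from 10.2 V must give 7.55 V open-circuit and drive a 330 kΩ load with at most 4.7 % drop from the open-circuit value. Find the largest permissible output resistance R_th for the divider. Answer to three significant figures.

Loading drop = R_th/(R_th + R_L) ≤ 0.0470, so R_th ≤ R_L · ε/(1−ε) = 330 kΩ × 0.0470/0.9530 = 16.3 kΩ.

R_th ≤ 16.3 kΩ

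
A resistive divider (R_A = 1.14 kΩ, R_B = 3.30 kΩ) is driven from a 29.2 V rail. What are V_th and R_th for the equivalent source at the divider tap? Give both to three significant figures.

V_th is the open-circuit tap voltage: 29.2 × 3.30/(1.14 + 3.30) = 21.7 V.
With the supply zeroed, R_A and R_B appear in parallel from the tap: R_th = R_A‖R_B = (1.14 × 3.30)/4.440 = 847 Ω.

V_th = 21.7 V, R_th = 847 Ω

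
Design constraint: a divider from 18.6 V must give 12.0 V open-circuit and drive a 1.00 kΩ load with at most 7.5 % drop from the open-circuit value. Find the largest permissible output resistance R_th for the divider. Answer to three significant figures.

Loading drop = R_th/(R_th + R_L) ≤ 0.0750, so R_th ≤ R_L · ε/(1−ε) = 1.00 kΩ × 0.0750/0.9250 = 81.1 Ω.
(Any R1, R2 with R2/(R1+R2) = 0.645 and R1‖R2 ≤ 81.1 Ω will meet the spec.)

R_th ≤ 81.1 Ω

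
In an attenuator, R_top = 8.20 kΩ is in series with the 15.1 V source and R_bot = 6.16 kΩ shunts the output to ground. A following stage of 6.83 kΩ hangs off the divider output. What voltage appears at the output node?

V_out ≈ 4.28 V

The load sits in parallel with R_bot: R_bot‖R_L = (6.16 × 6.83) / (6.16 + 6.83) = 3.239 kΩ.
V_out = 15.1 × 3.239 / (8.20 + 3.239) = 15.1 × 3.239/11.44 = 4.28 V.
(Unloaded it would have been 6.48 V.)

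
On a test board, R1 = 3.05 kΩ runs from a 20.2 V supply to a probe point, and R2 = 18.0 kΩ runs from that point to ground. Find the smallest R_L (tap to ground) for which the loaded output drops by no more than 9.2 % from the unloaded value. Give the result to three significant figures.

R_L(min) ≈ 25.7 kΩ

Output resistance R_th = R1‖R2 = (3.05 × 18.0)/21.05 = 2.608 kΩ.
The fractional drop is R_th/(R_th + R_L); requiring this ≤ 0.0920 gives R_L ≥ R_th(1/0.0920 − 1) = 2.608 × 9.870 = 25.7 kΩ.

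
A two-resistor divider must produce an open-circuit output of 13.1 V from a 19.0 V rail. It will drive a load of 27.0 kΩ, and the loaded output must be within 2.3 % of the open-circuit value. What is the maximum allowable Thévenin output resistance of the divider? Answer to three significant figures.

Loading drop = R_th/(R_th + R_L) ≤ 0.0230, so R_th ≤ R_L · ε/(1−ε) = 27.0 kΩ × 0.0230/0.9770 = 636 Ω.

R_th ≤ 636 Ω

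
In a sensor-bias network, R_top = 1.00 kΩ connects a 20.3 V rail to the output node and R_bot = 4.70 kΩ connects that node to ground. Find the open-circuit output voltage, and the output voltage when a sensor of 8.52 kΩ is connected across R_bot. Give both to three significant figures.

Unloaded: 16.7 V; loaded: 15.3 V

Open-circuit: V = 20.3 × 4.70/(1.00 + 4.70) = 16.7 V.
With the load, R_bot becomes R_bot‖R_L = 3.029 kΩ, so V = 20.3 × 3.029/4.029 = 15.3 V.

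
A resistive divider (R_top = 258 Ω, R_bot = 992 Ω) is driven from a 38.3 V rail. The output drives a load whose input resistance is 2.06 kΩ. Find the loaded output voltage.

V_out ≈ 27.6 V

The load sits in parallel with R_bot: R_bot‖R_L = (992 × 2060) / (992 + 2060) = 669.6 Ω.
V_out = 38.3 × 669.6 / (258 + 669.6) = 38.3 × 669.6/927.6 = 27.6 V.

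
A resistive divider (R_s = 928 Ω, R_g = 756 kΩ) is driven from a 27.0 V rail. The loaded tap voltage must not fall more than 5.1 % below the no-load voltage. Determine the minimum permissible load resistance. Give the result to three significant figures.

Output resistance R_th = R_s‖R_g = (928 × 756000)/756900 = 926.9 Ω.
The fractional drop is R_th/(R_th + R_L); requiring this ≤ 0.0510 gives R_L ≥ R_th(1/0.0510 − 1) = 926.9 × 18.61 = 17.2 kΩ.

R_L(min) ≈ 17.2 kΩ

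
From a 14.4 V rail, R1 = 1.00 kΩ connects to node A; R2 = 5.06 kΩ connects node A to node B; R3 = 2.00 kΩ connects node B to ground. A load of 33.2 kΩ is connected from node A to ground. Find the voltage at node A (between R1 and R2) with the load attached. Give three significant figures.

Below node A the series string R2+R3 = 7.060 kΩ sits in parallel with the 33.2 kΩ load: 5.822 kΩ.
V_A = 14.4 × 5.822/(1.00 + 5.822) = 12.3 V.

V ≈ 12.3 V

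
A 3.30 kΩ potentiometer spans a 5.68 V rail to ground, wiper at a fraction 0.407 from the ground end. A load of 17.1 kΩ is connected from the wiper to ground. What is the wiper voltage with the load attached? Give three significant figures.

V ≈ 2.21 V

The wiper splits the pot into (1−α)R = 1.957 kΩ above and αR = 1.343 kΩ below.
Lower section ‖ load = 1.245 kΩ.
V_wiper = 5.68 × 1.245/(1.957 + 1.245) = 2.21 V.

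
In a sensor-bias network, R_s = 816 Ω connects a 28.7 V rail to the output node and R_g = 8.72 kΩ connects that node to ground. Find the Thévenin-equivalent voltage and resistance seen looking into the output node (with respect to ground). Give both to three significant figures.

V_th = 26.2 V, R_th = 746 Ω

V_th is the open-circuit tap voltage: 28.7 × 8720/(816 + 8720) = 26.2 V.
With the supply zeroed, R_s and R_g appear in parallel from the tap: R_th = R_s‖R_g = (816 × 8720)/9536 = 746 Ω.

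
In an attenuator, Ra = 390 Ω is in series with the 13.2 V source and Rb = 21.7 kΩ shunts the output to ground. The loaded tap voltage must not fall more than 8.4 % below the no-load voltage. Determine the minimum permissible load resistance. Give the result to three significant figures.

R_L(min) ≈ 4.18 kΩ

Output resistance R_th = Ra‖Rb = (390 × 21700)/22090 = 383.1 Ω.
The fractional drop is R_th/(R_th + R_L); requiring this ≤ 0.0840 gives R_L ≥ R_th(1/0.0840 − 1) = 383.1 × 10.90 = 4.18 kΩ.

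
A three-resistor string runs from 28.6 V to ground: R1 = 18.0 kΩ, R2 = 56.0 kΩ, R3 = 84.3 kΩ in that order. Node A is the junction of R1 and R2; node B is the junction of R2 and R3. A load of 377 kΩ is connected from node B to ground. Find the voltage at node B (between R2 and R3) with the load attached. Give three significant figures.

At node B, R3 is in parallel with the load: R3‖R_L = 68.89 kΩ.
Below node A the resistance is R2 + (R3‖R_L) = 124.9 kΩ, so V_A = 28.6 × 124.9/142.9 = 25.00 V.
Then V_B = V_A × (R3‖R_L)/(R2 + R3‖R_L) = 25.00 × 68.89/124.9 = 13.8 V.

V ≈ 13.8 V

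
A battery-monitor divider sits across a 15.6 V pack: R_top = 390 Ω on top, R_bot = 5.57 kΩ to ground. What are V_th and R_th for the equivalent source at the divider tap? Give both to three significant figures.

V_th = 14.6 V, R_th = 364 Ω

V_th is the open-circuit tap voltage: 15.6 × 5570/(390 + 5570) = 14.6 V.
With the supply zeroed, R_top and R_bot appear in parallel from the tap: R_th = R_top‖R_bot = (390 × 5570)/5960 = 364 Ω.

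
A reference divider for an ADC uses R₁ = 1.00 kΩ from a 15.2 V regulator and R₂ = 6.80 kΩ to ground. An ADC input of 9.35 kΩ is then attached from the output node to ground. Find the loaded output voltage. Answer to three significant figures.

The load sits in parallel with R₂: R₂‖R_L = (6.80 × 9.35) / (6.80 + 9.35) = 3.937 kΩ.
V_out = 15.2 × 3.937 / (1.00 + 3.937) = 15.2 × 3.937/4.937 = 12.1 V.

V_out ≈ 12.1 V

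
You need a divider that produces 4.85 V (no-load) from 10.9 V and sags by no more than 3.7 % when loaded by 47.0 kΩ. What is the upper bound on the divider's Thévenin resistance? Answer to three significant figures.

R_th ≤ 1.81 kΩ

Loading drop = R_th/(R_th + R_L) ≤ 0.0370, so R_th ≤ R_L · ε/(1−ε) = 47.0 kΩ × 0.0370/0.9630 = 1.81 kΩ.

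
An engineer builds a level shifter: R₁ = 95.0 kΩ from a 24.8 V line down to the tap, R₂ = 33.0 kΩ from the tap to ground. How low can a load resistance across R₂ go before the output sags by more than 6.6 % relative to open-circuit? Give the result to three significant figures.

Output resistance R_th = R₁‖R₂ = (95.0 × 33.0)/128.0 = 24.49 kΩ.
The fractional drop is R_th/(R_th + R_L); requiring this ≤ 0.0660 gives R_L ≥ R_th(1/0.0660 − 1) = 24.49 × 14.15 = 347 kΩ.

R_L(min) ≈ 347 kΩ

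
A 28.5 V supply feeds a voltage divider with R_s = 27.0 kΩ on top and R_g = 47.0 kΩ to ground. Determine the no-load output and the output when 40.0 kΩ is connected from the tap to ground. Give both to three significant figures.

Open-circuit: V = 28.5 × 47.0/(27.0 + 47.0) = 18.1 V.
With the load, R_g becomes R_g‖R_L = 21.61 kΩ, so V = 28.5 × 21.61/48.61 = 12.7 V.

Unloaded: 18.1 V; loaded: 12.7 V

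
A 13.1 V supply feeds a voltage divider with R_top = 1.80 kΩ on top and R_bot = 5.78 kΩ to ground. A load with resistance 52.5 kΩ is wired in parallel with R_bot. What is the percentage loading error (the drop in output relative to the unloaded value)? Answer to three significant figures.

The divider's output (Thévenin) resistance is R_top‖R_bot = 1.373 kΩ.
Fractional drop under load = R_th/(R_th + R_L) = 1.373 / (1.373 + 52.5) = 0.02548.
So the output falls by 2.55 %.

2.55 %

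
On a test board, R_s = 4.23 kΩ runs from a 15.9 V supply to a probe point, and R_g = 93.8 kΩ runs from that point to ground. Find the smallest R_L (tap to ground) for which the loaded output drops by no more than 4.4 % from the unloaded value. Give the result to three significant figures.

Output resistance R_th = R_s‖R_g = (4.23 × 93.8)/98.03 = 4.047 kΩ.
The fractional drop is R_th/(R_th + R_L); requiring this ≤ 0.0440 gives R_L ≥ R_th(1/0.0440 − 1) = 4.047 × 21.73 = 87.9 kΩ.

R_L(min) ≈ 87.9 kΩ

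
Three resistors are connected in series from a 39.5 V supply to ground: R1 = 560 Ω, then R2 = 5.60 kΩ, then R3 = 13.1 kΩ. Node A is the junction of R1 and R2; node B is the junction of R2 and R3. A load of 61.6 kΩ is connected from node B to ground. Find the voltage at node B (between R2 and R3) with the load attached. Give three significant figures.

V ≈ 25.2 V

At node B, R3 is in parallel with the load: R3‖R_L = 10800 Ω.
Below node A the resistance is R2 + (R3‖R_L) = 16400 Ω, so V_A = 39.5 × 16400/16960 = 38.20 V.
Then V_B = V_A × (R3‖R_L)/(R2 + R3‖R_L) = 38.20 × 10800/16400 = 25.2 V.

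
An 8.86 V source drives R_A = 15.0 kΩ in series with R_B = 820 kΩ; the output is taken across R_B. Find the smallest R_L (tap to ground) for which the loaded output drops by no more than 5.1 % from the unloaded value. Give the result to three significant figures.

Output resistance R_th = R_A‖R_B = (15.0 × 820)/835.0 = 14.73 kΩ.
The fractional drop is R_th/(R_th + R_L); requiring this ≤ 0.0510 gives R_L ≥ R_th(1/0.0510 − 1) = 14.73 × 18.61 = 274 kΩ.

R_L(min) ≈ 274 kΩ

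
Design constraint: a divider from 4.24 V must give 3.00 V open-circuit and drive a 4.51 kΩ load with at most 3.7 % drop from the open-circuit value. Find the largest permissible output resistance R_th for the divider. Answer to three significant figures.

R_th ≤ 173 Ω

Loading drop = R_th/(R_th + R_L) ≤ 0.0370, so R_th ≤ R_L · ε/(1−ε) = 4.51 kΩ × 0.0370/0.9630 = 173 Ω.
(Any R1, R2 with R2/(R1+R2) = 0.708 and R1‖R2 ≤ 173 Ω will meet the spec.)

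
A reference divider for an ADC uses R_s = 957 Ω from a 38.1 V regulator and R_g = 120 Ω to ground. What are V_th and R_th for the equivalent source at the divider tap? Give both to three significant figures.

V_th = 4.25 V, R_th = 107 Ω

V_th is the open-circuit tap voltage: 38.1 × 120/(957 + 120) = 4.25 V.
With the supply zeroed, R_s and R_g appear in parallel from the tap: R_th = R_s‖R_g = (957 × 120)/1077 = 107 Ω.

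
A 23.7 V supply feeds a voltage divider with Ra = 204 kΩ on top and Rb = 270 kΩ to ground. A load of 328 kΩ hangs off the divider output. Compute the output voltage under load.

The load sits in parallel with Rb: Rb‖R_L = (270 × 328) / (270 + 328) = 148.1 kΩ.
V_out = 23.7 × 148.1 / (204 + 148.1) = 23.7 × 148.1/352.1 = 9.97 V.

V_out ≈ 9.97 V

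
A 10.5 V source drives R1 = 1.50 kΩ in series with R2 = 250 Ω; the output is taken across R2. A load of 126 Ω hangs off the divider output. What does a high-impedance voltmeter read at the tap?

V_out ≈ 0.555 V

The load sits in parallel with R2: R2‖R_L = (250 × 126) / (250 + 126) = 83.78 Ω.
V_out = 10.5 × 83.78 / (1500 + 83.78) = 10.5 × 83.78/1584 = 0.555 V.
(Unloaded it would have been 1.50 V.)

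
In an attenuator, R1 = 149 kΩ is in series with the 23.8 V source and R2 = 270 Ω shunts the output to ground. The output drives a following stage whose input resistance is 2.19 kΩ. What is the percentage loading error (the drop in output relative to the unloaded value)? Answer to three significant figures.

11.0 %

Unloaded V = 23.8 × 270/149300 = 0.043050 V.
Loaded: R2‖R_L = 240.4 Ω, giving V = 23.8 × 240.4/149200 = 0.038332 V.
Drop = (0.043050 − 0.038332) / 0.043050 = 11.0 %.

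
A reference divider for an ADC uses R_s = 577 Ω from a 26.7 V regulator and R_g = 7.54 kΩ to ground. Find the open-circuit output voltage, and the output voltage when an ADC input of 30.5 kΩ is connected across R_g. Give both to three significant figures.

Open-circuit: V = 26.7 × 7540/(577 + 7540) = 24.8 V.
With the load, R_g becomes R_g‖R_L = 6045 Ω, so V = 26.7 × 6045/6622 = 24.4 V.

Unloaded: 24.8 V; loaded: 24.4 V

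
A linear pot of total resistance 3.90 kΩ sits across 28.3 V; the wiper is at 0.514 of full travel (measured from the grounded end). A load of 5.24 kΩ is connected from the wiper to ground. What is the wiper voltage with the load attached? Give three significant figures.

V ≈ 12.3 V

The wiper splits the pot into (1−α)R = 1.895 kΩ above and αR = 2.005 kΩ below.
Lower section ‖ load = 1.450 kΩ.
V_wiper = 28.3 × 1.450/(1.895 + 1.450) = 12.3 V.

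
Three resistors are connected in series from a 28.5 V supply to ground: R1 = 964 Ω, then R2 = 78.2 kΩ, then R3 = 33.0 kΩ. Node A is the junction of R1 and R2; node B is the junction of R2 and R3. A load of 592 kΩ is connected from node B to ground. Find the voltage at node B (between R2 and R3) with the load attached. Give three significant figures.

V ≈ 8.07 V

At node B, R3 is in parallel with the load: R3‖R_L = 31260 Ω.
Below node A the resistance is R2 + (R3‖R_L) = 109500 Ω, so V_A = 28.5 × 109500/110400 = 28.25 V.
Then V_B = V_A × (R3‖R_L)/(R2 + R3‖R_L) = 28.25 × 31260/109500 = 8.07 V.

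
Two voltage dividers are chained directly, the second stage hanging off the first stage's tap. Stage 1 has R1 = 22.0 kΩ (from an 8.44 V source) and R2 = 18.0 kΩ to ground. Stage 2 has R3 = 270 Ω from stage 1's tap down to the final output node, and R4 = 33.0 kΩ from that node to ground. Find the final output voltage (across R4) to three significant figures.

Stage 2 presents R3+R4 = 33270 Ω as a load on stage 1's tap.
Stage 1's lower leg becomes R2‖(R3+R4) = 11680 Ω, so V_mid = 8.44 × 11680/33680 = 2.927 V.
Stage 2 is itself unloaded: V_out = V_mid × R4/(R3+R4) = 2.927 × 33000/33270 = 2.90 V.

V_out ≈ 2.90 V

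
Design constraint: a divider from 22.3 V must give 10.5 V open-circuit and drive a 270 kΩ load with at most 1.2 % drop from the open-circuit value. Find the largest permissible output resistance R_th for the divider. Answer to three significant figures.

R_th ≤ 3.28 kΩ

Loading drop = R_th/(R_th + R_L) ≤ 0.0120, so R_th ≤ R_L · ε/(1−ε) = 270 kΩ × 0.0120/0.9880 = 3.28 kΩ.
(Any R1, R2 with R2/(R1+R2) = 0.471 and R1‖R2 ≤ 3.28 kΩ will meet the spec.)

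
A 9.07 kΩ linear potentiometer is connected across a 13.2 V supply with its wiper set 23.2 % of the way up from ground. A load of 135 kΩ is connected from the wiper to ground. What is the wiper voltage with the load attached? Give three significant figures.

The wiper splits the pot into (1−α)R = 6.966 kΩ above and αR = 2.104 kΩ below.
Lower section ‖ load = 2.072 kΩ.
V_wiper = 13.2 × 2.072/(6.966 + 2.072) = 3.03 V.

V ≈ 3.03 V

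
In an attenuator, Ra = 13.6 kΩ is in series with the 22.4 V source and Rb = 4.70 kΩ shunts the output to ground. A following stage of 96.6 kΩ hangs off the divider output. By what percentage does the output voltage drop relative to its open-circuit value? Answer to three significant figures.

3.49 %

The divider's output (Thévenin) resistance is Ra‖Rb = 3.493 kΩ.
Fractional drop under load = R_th/(R_th + R_L) = 3.493 / (3.493 + 96.6) = 0.03490.
So the output falls by 3.49 %.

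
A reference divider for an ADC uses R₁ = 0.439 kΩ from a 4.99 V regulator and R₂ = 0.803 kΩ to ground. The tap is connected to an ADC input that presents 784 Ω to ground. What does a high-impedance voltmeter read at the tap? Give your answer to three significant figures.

V_out ≈ 2.37 V

The load sits in parallel with R₂: R₂‖R_L = (803 × 784) / (803 + 784) = 396.7 Ω.
V_out = 4.99 × 396.7 / (439 + 396.7) = 4.99 × 396.7/835.7 = 2.37 V.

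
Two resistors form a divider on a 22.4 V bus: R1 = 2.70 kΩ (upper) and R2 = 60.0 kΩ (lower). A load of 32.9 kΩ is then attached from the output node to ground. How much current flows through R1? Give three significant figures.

R2‖R_L = 21.25 kΩ, so the source sees R1 + R2‖R_L = 23.95 kΩ.
I = 22.4 V / 23.95 kΩ = 0.935 mA.

I ≈ 0.935 mA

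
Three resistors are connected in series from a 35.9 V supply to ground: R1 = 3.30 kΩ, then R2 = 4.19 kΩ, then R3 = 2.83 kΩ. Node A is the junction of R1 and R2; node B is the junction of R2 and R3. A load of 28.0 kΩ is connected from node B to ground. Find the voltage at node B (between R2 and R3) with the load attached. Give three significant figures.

At node B, R3 is in parallel with the load: R3‖R_L = 2.570 kΩ.
Below node A the resistance is R2 + (R3‖R_L) = 6.760 kΩ, so V_A = 35.9 × 6.760/10.06 = 24.12 V.
Then V_B = V_A × (R3‖R_L)/(R2 + R3‖R_L) = 24.12 × 2.570/6.760 = 9.17 V.

V ≈ 9.17 V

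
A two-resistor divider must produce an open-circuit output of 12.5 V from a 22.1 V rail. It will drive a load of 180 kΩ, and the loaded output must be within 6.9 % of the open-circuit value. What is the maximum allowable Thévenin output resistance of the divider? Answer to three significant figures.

R_th ≤ 13.3 kΩ

Loading drop = R_th/(R_th + R_L) ≤ 0.0690, so R_th ≤ R_L · ε/(1−ε) = 180 kΩ × 0.0690/0.9310 = 13.3 kΩ.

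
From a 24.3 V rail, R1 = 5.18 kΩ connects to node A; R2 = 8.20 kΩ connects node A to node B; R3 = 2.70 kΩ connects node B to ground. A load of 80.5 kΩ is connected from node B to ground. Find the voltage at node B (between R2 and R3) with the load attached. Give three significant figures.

V ≈ 3.97 V

At node B, R3 is in parallel with the load: R3‖R_L = 2.612 kΩ.
Below node A the resistance is R2 + (R3‖R_L) = 10.81 kΩ, so V_A = 24.3 × 10.81/15.99 = 16.43 V.
Then V_B = V_A × (R3‖R_L)/(R2 + R3‖R_L) = 16.43 × 2.612/10.81 = 3.97 V.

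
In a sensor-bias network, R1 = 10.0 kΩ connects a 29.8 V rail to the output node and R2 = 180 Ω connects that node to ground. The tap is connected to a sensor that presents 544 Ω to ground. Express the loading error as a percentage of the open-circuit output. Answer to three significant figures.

24.5 %

The divider's output (Thévenin) resistance is R1‖R2 = 176.8 Ω.
Fractional drop under load = R_th/(R_th + R_L) = 176.8 / (176.8 + 544) = 0.2453.
So the output falls by 24.5 %.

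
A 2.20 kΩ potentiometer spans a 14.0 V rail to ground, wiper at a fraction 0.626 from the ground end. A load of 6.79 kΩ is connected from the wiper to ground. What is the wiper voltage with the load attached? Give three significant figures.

V ≈ 8.15 V

The wiper splits the pot into (1−α)R = 822.8 Ω above and αR = 1377 Ω below.
Lower section ‖ load = 1145 Ω.
V_wiper = 14.0 × 1145/(822.8 + 1145) = 8.15 V.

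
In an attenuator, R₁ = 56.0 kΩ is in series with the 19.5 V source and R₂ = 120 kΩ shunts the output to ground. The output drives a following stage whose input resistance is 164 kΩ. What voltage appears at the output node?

The load sits in parallel with R₂: R₂‖R_L = (120 × 164) / (120 + 164) = 69.30 kΩ.
V_out = 19.5 × 69.30 / (56.0 + 69.30) = 19.5 × 69.30/125.3 = 10.8 V.

V_out ≈ 10.8 V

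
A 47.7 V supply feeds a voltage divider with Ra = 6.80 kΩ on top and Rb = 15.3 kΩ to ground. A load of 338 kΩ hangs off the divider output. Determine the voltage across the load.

The load sits in parallel with Rb: Rb‖R_L = (15.3 × 338) / (15.3 + 338) = 14.64 kΩ.
V_out = 47.7 × 14.64 / (6.80 + 14.64) = 47.7 × 14.64/21.44 = 32.6 V.

V_out ≈ 32.6 V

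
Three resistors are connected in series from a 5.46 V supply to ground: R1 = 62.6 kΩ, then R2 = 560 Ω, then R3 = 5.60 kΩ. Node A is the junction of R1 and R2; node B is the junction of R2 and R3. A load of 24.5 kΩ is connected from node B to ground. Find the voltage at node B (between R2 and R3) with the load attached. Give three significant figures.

V ≈ 0.368 V

At node B, R3 is in parallel with the load: R3‖R_L = 4558 Ω.
Below node A the resistance is R2 + (R3‖R_L) = 5118 Ω, so V_A = 5.46 × 5118/67720 = 0.4127 V.
Then V_B = V_A × (R3‖R_L)/(R2 + R3‖R_L) = 0.4127 × 4558/5118 = 0.368 V.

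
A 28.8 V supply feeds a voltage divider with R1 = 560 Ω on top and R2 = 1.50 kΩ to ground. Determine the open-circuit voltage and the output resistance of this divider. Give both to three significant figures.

V_th is the open-circuit tap voltage: 28.8 × 1500/(560 + 1500) = 21.0 V.
With the supply zeroed, R1 and R2 appear in parallel from the tap: R_th = R1‖R2 = (560 × 1500)/2060 = 408 Ω.

V_th = 21.0 V, R_th = 408 Ω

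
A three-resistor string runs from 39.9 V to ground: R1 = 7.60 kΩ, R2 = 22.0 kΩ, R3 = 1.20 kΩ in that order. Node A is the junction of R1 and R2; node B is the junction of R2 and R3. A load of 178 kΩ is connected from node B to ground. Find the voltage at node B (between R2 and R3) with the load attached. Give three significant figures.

At node B, R3 is in parallel with the load: R3‖R_L = 1.192 kΩ.
Below node A the resistance is R2 + (R3‖R_L) = 23.19 kΩ, so V_A = 39.9 × 23.19/30.79 = 30.05 V.
Then V_B = V_A × (R3‖R_L)/(R2 + R3‖R_L) = 30.05 × 1.192/23.19 = 1.54 V.

V ≈ 1.54 V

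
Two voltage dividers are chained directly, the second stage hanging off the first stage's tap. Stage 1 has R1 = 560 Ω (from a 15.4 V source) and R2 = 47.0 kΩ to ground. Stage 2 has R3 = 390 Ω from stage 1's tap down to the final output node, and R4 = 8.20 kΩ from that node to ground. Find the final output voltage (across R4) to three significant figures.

V_out ≈ 13.6 V

Stage 2 presents R3+R4 = 8590 Ω as a load on stage 1's tap.
Stage 1's lower leg becomes R2‖(R3+R4) = 7263 Ω, so V_mid = 15.4 × 7263/7823 = 14.30 V.
Stage 2 is itself unloaded: V_out = V_mid × R4/(R3+R4) = 14.30 × 8200/8590 = 13.6 V.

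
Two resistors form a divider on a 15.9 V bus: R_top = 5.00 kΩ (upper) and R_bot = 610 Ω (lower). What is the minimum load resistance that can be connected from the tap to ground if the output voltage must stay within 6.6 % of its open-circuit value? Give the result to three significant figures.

R_L(min) ≈ 7.69 kΩ

Output resistance R_th = R_top‖R_bot = (5000 × 610)/5610 = 543.7 Ω.
The fractional drop is R_th/(R_th + R_L); requiring this ≤ 0.0660 gives R_L ≥ R_th(1/0.0660 − 1) = 543.7 × 14.15 = 7.69 kΩ.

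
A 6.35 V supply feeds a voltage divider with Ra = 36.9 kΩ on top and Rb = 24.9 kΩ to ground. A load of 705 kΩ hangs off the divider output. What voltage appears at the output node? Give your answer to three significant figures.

The load sits in parallel with Rb: Rb‖R_L = (24.9 × 705) / (24.9 + 705) = 24.05 kΩ.
V_out = 6.35 × 24.05 / (36.9 + 24.05) = 6.35 × 24.05/60.95 = 2.51 V.

V_out ≈ 2.51 V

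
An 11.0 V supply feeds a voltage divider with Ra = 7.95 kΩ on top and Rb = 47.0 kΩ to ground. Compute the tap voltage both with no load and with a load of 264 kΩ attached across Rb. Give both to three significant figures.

Open-circuit: V = 11.0 × 47.0/(7.95 + 47.0) = 9.41 V.
With the load, Rb becomes Rb‖R_L = 39.90 kΩ, so V = 11.0 × 39.90/47.85 = 9.17 V.

Unloaded: 9.41 V; loaded: 9.17 V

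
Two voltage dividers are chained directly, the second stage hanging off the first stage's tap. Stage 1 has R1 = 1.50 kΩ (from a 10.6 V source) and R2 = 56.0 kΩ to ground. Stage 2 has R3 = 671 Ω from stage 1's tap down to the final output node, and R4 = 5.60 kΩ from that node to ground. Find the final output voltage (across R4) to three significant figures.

Stage 2 presents R3+R4 = 6271 Ω as a load on stage 1's tap.
Stage 1's lower leg becomes R2‖(R3+R4) = 5639 Ω, so V_mid = 10.6 × 5639/7139 = 8.373 V.
Stage 2 is itself unloaded: V_out = V_mid × R4/(R3+R4) = 8.373 × 5600/6271 = 7.48 V.

V_out ≈ 7.48 V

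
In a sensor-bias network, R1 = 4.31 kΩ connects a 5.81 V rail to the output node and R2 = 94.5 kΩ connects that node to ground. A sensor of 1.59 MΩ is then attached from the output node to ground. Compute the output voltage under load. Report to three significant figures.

V_out ≈ 5.54 V

The load sits in parallel with R2: R2‖R_L = (94.5 × 1590) / (94.5 + 1590) = 89.20 kΩ.
V_out = 5.81 × 89.20 / (4.31 + 89.20) = 5.81 × 89.20/93.51 = 5.54 V.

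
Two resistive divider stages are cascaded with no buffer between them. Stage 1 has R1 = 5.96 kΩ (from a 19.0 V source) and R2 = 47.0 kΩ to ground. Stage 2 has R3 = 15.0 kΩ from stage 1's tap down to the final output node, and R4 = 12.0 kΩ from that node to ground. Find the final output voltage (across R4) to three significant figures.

V_out ≈ 6.27 V

Stage 2 presents R3+R4 = 27.00 kΩ as a load on stage 1's tap.
Stage 1's lower leg becomes R2‖(R3+R4) = 17.15 kΩ, so V_mid = 19.0 × 17.15/23.11 = 14.10 V.
Stage 2 is itself unloaded: V_out = V_mid × R4/(R3+R4) = 14.10 × 12.0/27.00 = 6.27 V.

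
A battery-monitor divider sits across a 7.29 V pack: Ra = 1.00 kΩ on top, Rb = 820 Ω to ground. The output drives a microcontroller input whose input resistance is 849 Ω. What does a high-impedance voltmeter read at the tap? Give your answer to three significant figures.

V_out ≈ 2.15 V

The load sits in parallel with Rb: Rb‖R_L = (820 × 849) / (820 + 849) = 417.1 Ω.
V_out = 7.29 × 417.1 / (1000 + 417.1) = 7.29 × 417.1/1417 = 2.15 V.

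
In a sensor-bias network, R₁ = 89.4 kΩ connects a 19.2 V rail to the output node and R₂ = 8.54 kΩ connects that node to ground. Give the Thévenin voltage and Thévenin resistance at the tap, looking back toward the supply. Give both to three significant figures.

V_th is the open-circuit tap voltage: 19.2 × 8.54/(89.4 + 8.54) = 1.67 V.
With the supply zeroed, R₁ and R₂ appear in parallel from the tap: R_th = R₁‖R₂ = (89.4 × 8.54)/97.94 = 7.80 kΩ.

V_th = 1.67 V, R_th = 7.80 kΩ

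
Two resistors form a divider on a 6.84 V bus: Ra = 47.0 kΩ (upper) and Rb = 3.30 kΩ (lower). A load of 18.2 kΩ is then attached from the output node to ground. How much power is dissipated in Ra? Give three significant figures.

P ≈ 0.887 mW

Total resistance from the source is Ra + (Rb‖R_L) = 49.79 kΩ, so I = 6.84/49.79 kΩ = 0.1374 mA.
P = I²·Ra = (0.1374 mA)² × 47.0 kΩ = 0.887 mW.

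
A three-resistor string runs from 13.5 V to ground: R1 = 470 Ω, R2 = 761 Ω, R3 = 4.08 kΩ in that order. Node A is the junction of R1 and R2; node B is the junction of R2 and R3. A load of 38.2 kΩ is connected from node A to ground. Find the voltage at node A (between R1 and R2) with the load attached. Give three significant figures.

V ≈ 12.2 V

Below node A the series string R2+R3 = 4841 Ω sits in parallel with the 38200 Ω load: 4297 Ω.
V_A = 13.5 × 4297/(470 + 4297) = 12.2 V.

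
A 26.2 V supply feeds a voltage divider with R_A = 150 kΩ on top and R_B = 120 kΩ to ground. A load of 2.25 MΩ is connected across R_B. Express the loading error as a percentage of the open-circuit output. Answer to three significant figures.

2.88 %

The divider's output (Thévenin) resistance is R_A‖R_B = 66.67 kΩ.
Fractional drop under load = R_th/(R_th + R_L) = 66.67 / (66.67 + 2250) = 0.02878.
So the output falls by 2.88 %.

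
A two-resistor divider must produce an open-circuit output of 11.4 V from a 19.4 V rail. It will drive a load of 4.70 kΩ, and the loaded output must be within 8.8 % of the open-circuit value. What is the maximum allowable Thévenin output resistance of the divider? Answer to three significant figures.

Loading drop = R_th/(R_th + R_L) ≤ 0.0880, so R_th ≤ R_L · ε/(1−ε) = 4.70 kΩ × 0.0880/0.9120 = 454 Ω.

R_th ≤ 454 Ω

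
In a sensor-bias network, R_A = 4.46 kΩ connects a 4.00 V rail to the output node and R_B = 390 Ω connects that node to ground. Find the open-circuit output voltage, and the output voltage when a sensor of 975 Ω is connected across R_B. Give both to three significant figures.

Open-circuit: V = 4.00 × 390/(4460 + 390) = 0.322 V.
With the load, R_B becomes R_B‖R_L = 278.6 Ω, so V = 4.00 × 278.6/4739 = 0.235 V.

Unloaded: 0.322 V; loaded: 0.235 V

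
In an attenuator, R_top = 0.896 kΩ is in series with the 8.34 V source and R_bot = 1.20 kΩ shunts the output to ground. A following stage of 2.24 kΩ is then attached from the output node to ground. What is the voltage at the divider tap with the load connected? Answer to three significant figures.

The load sits in parallel with R_bot: R_bot‖R_L = (1200 × 2240) / (1200 + 2240) = 781.4 Ω.
V_out = 8.34 × 781.4 / (896 + 781.4) = 8.34 × 781.4/1677 = 3.89 V.

V_out ≈ 3.89 V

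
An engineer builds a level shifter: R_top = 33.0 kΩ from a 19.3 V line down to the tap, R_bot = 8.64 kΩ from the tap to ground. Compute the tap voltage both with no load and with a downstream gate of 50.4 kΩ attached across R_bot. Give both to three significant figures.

Open-circuit: V = 19.3 × 8.64/(33.0 + 8.64) = 4.00 V.
With the load, R_bot becomes R_bot‖R_L = 7.376 kΩ, so V = 19.3 × 7.376/40.38 = 3.53 V.

Unloaded: 4.00 V; loaded: 3.53 V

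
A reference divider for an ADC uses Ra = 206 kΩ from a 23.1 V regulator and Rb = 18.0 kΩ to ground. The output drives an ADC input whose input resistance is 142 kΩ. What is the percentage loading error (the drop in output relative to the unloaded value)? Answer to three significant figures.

10.4 %

The divider's output (Thévenin) resistance is Ra‖Rb = 16.55 kΩ.
Fractional drop under load = R_th/(R_th + R_L) = 16.55 / (16.55 + 142) = 0.1044.
So the output falls by 10.4 %.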